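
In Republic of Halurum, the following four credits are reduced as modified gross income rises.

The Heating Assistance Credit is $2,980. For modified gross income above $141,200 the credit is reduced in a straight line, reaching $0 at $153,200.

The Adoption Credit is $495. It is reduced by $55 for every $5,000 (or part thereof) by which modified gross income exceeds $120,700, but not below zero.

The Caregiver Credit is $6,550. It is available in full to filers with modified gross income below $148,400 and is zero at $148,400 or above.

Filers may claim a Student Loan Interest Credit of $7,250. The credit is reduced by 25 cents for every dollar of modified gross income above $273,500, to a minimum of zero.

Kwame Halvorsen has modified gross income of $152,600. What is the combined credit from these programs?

Heating Assistance Credit: $152,600 is $11,400 into a $12,000 phase-out range, leaving 600/12,000 of the credit: $2,980 × 600/12,000 = $149.
Adoption Credit: income exceeds $120,700 by $31,900, which is 7 full-or-partial $5,000 increments; reduction = 7 × $55 = $385, leaving $110.
Caregiver Credit: $152,600 meets or exceeds the $148,400 cutoff, so the credit is $0.
Student Loan Interest Credit: $152,600 is at or below the $273,500 threshold, so the full $7,250 applies.
Total: $149 + $110 + $0 + $7,250 = $7,509.

$7,509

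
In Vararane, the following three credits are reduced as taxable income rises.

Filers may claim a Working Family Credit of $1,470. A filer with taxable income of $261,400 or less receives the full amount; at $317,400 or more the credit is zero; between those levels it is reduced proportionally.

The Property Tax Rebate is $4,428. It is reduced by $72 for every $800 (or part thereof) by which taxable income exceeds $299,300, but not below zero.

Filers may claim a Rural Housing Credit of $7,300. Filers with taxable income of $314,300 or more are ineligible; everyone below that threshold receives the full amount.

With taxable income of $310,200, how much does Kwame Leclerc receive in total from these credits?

$10,909

Working Family Credit: $310,200 is $48,800 into a $56,000 phase-out range, leaving 7,200/56,000 of the credit: $1,470 × 7,200/56,000 = $189.
Property Tax Rebate: income exceeds $299,300 by $10,900, which is 14 full-or-partial $800 increments; reduction = 14 × $72 = $1,008, leaving $3,420.
Rural Housing Credit: $310,200 is below the $314,300 cutoff, so the full $7,300 applies.
Total: $189 + $3,420 + $7,300 = $10,909.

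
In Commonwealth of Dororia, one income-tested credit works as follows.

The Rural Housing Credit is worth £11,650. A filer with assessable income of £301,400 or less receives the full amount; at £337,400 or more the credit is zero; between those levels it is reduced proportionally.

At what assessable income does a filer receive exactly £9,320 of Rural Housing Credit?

£9,320 is 9,320/11,650 of the full £11,650, so 2,330/11,650 of the £36,000 range has been used: income = £301,400 + £36,000 × 2,330/11,650 = £308,600.

£308,600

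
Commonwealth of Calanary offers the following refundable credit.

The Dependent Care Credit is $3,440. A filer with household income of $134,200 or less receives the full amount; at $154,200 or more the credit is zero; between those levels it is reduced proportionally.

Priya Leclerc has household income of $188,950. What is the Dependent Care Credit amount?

Dependent Care Credit: $188,950 is at or above $154,200, so the credit is $0.

$0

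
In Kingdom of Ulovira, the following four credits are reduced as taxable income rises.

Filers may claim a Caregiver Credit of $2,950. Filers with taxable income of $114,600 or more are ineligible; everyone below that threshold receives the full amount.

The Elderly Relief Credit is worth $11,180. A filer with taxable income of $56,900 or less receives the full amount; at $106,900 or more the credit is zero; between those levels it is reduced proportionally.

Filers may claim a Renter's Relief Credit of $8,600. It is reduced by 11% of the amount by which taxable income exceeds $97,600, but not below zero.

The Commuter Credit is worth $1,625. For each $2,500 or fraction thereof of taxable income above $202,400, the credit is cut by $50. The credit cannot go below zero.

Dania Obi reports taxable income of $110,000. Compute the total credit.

$11,811

Caregiver Credit: $110,000 is below the $114,600 cutoff, so the full $2,950 applies.
Elderly Relief Credit: $110,000 is at or above $106,900, so the credit is $0.
Renter's Relief Credit: 11% of the $12,400 excess over $97,600 is $1,364; credit = $8,600 − $1,364 = $7,236.
Commuter Credit: $110,000 is at or below the $202,400 threshold, so the full $1,625 applies.
Total: $2,950 + $0 + $7,236 + $1,625 = $11,811.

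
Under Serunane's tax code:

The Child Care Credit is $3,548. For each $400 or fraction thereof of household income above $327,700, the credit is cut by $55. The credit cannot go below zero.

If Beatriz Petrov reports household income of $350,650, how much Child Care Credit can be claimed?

Child Care Credit: income exceeds $327,700 by $22,950, which is 58 full-or-partial $400 increments; reduction = 58 × $55 = $3,190, leaving $358.

$358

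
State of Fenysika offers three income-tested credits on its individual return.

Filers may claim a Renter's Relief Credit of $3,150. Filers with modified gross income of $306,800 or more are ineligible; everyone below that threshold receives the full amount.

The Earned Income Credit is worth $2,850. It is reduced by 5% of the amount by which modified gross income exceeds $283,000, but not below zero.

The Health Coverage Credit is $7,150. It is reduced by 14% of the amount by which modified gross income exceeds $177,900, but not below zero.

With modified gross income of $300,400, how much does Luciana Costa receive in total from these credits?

Renter's Relief Credit: $300,400 is below the $306,800 cutoff, so the full $3,150 applies.
Earned Income Credit: 5% of the $17,400 excess over $283,000 is $870; credit = $2,850 − $870 = $1,980.
Health Coverage Credit: 14% of the $122,500 excess over $177,900 is $17,150 ≥ base, so the credit is $0.
Total: $3,150 + $1,980 + $0 = $5,130.

$5,130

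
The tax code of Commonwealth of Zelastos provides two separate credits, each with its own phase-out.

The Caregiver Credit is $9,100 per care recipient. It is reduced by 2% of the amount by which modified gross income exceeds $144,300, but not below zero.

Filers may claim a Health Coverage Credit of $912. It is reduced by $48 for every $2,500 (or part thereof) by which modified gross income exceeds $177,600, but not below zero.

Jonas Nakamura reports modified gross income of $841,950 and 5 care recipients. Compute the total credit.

$31,547

Caregiver Credit: base = 5 × $9,100 = $45,500. 2% of the $697,650 excess over $144,300 is $13,953; credit = $45,500 − $13,953 = $31,547.
Health Coverage Credit: income exceeds $177,600 by $664,350 → 266 increments × $48 = $12,768 ≥ base, so the credit is $0.
Total: $31,547 + $0 = $31,547.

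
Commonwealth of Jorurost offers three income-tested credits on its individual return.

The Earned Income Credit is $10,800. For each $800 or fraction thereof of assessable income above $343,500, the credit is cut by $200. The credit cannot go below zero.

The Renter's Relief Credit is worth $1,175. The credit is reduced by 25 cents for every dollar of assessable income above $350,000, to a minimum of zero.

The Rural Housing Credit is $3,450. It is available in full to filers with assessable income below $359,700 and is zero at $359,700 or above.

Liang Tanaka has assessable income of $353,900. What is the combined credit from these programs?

Earned Income Credit: income exceeds $343,500 by $10,400, which is 13 full-or-partial $800 increments; reduction = 13 × $200 = $2,600, leaving $8,200.
Renter's Relief Credit: 25% of the $3,900 excess over $350,000 is $975; credit = $1,175 − $975 = $200.
Rural Housing Credit: $353,900 is below the $359,700 cutoff, so the full $3,450 applies.
Total: $8,200 + $200 + $3,450 = $11,850.

$11,850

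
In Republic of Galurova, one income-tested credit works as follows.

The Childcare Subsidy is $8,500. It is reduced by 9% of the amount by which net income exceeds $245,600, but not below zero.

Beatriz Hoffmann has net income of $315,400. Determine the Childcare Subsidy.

$2,218

Childcare Subsidy: 9% of the $69,800 excess over $245,600 is $6,282; credit = $8,500 − $6,282 = $2,218.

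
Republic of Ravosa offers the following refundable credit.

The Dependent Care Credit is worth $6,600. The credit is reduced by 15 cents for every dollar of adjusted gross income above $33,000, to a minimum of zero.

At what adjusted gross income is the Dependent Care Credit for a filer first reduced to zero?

$77,000

The credit falls by 15% of each dollar above $33,000, so it reaches zero when the excess is $6,600 / 15% = $44,000: income = $33,000 + $44,000 = $77,000.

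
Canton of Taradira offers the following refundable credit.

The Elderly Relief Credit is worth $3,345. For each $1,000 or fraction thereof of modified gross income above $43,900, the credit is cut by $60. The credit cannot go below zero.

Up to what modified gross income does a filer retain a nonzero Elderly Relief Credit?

$98,900

After 55 increments the reduction is 55 × $60 = $3,300, leaving $45; one more increment wipes it out. Increment 55 ends at excess 55 × $1,000 = $55,000, so the highest qualifying income is $43,900 + $55,000 = $98,900.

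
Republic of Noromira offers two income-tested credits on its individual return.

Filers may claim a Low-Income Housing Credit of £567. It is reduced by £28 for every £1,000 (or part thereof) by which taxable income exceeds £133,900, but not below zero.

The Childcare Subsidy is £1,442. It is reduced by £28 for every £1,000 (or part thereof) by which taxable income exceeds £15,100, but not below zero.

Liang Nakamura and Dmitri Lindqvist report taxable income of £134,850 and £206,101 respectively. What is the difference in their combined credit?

£539

Liang (£134,850): Low-Income Housing Credit: income exceeds £133,900 by £950, which is 1 full-or-partial £1,000 increment; reduction = 1 × £28 = £28, leaving £539. Childcare Subsidy: income exceeds £15,100 by £119,750 → 120 increments × £28 = £3,360 ≥ base, so the credit is £0. total £539 + £0 = £539
Dmitri (£206,101): Low-Income Housing Credit: income exceeds £133,900 by £72,201 → 73 increments × £28 = £2,044 ≥ base, so the credit is £0. Childcare Subsidy: income exceeds £15,100 by £191,001 → 192 increments × £28 = £5,376 ≥ base, so the credit is £0. total £0 + £0 = £0
Difference: |£539 − £0| = £539.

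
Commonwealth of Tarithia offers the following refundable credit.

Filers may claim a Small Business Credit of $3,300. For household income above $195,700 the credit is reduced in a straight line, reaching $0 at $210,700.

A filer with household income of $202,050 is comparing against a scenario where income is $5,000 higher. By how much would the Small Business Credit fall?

At $202,050 — $202,050 is $6,350 into a $15,000 phase-out range, leaving 8,650/15,000 of the credit: $3,300 × 8,650/15,000 = $1,903.
At $207,050 — $207,050 is $11,350 into a $15,000 phase-out range, leaving 3,650/15,000 of the credit: $3,300 × 3,650/15,000 = $803.
Lost: $1,903 − $803 = $1,100.

$1,100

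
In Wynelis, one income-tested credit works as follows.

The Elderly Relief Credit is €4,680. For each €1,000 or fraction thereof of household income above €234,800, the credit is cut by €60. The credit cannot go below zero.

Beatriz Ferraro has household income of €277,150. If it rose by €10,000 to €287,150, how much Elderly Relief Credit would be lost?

At €277,150 — income exceeds €234,800 by €42,350, which is 43 full-or-partial €1,000 increments; reduction = 43 × €60 = €2,580, leaving €2,100.
At €287,150 — income exceeds €234,800 by €52,350, which is 53 full-or-partial €1,000 increments; reduction = 53 × €60 = €3,180, leaving €1,500.
Lost: €2,100 − €1,500 = €600.

€600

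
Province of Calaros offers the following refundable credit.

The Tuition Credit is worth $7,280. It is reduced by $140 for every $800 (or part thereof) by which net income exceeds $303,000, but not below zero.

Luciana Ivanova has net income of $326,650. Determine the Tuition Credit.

$3,080

Tuition Credit: income exceeds $303,000 by $23,650, which is 30 full-or-partial $800 increments; reduction = 30 × $140 = $4,200, leaving $3,080.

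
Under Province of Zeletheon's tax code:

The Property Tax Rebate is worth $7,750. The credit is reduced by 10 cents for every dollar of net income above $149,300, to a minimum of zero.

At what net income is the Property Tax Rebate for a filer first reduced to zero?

The credit falls by 10% of each dollar above $149,300, so it reaches zero when the excess is $7,750 / 10% = $77,500: income = $149,300 + $77,500 = $226,800.

$226,800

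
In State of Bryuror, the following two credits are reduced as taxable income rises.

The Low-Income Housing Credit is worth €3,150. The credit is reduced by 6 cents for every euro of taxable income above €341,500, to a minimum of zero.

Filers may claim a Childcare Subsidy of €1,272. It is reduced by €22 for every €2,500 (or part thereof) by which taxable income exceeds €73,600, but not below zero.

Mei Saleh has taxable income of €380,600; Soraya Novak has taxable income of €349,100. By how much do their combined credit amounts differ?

Mei (€380,600): Low-Income Housing Credit: 6% of the €39,100 excess over €341,500 is €2,346; credit = €3,150 − €2,346 = €804. Childcare Subsidy: income exceeds €73,600 by €307,000 → 123 increments × €22 = €2,706 ≥ base, so the credit is €0. total €804 + €0 = €804
Soraya (€349,100): Low-Income Housing Credit: 6% of the €7,600 excess over €341,500 is €456; credit = €3,150 − €456 = €2,694. Childcare Subsidy: income exceeds €73,600 by €275,500 → 111 increments × €22 = €2,442 ≥ base, so the credit is €0. total €2,694 + €0 = €2,694
Difference: |€804 − €2,694| = €1,890.

€1,890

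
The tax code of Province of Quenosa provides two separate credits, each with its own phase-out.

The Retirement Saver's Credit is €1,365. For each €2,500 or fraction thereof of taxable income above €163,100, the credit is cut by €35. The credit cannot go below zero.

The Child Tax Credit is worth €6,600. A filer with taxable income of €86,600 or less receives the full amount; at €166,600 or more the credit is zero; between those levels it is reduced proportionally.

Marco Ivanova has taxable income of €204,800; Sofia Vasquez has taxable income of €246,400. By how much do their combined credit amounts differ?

Marco (€204,800): Retirement Saver's Credit: income exceeds €163,100 by €41,700, which is 17 full-or-partial €2,500 increments; reduction = 17 × €35 = €595, leaving €770. Child Tax Credit: €204,800 is at or above €166,600, so the credit is €0. total €770 + €0 = €770
Sofia (€246,400): Retirement Saver's Credit: income exceeds €163,100 by €83,300, which is 34 full-or-partial €2,500 increments; reduction = 34 × €35 = €1,190, leaving €175. Child Tax Credit: €246,400 is at or above €166,600, so the credit is €0. total €175 + €0 = €175
Difference: |€770 − €175| = €595.

€595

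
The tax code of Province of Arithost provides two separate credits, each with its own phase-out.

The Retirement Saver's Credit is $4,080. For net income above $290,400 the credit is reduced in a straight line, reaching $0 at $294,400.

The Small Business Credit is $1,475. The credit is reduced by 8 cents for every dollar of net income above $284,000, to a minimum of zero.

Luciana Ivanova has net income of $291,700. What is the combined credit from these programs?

$3,613

Retirement Saver's Credit: $291,700 is $1,300 into a $4,000 phase-out range, leaving 2,700/4,000 of the credit: $4,080 × 2,700/4,000 = $2,754.
Small Business Credit: 8% of the $7,700 excess over $284,000 is $616; credit = $1,475 − $616 = $859.
Total: $2,754 + $859 = $3,613.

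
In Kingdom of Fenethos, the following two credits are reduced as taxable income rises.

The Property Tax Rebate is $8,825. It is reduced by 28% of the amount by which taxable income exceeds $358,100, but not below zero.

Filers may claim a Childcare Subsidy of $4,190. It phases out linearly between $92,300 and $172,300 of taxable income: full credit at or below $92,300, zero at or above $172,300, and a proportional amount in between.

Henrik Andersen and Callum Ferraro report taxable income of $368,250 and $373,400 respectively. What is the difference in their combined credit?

Henrik ($368,250): Property Tax Rebate: 28% of the $10,150 excess over $358,100 is $2,842; credit = $8,825 − $2,842 = $5,983. Childcare Subsidy: $368,250 is at or above $172,300, so the credit is $0. total $5,983 + $0 = $5,983
Callum ($373,400): Property Tax Rebate: 28% of the $15,300 excess over $358,100 is $4,284; credit = $8,825 − $4,284 = $4,541. Childcare Subsidy: $373,400 is at or above $172,300, so the credit is $0. total $4,541 + $0 = $4,541
Difference: |$5,983 − $4,541| = $1,442.

$1,442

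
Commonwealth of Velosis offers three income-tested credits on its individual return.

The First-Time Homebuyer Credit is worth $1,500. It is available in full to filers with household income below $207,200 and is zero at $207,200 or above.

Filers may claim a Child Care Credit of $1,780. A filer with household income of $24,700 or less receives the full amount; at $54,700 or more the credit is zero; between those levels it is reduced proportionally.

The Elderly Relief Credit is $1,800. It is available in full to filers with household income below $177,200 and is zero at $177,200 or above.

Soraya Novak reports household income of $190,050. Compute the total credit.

$1,500

First-Time Homebuyer Credit: $190,050 is below the $207,200 cutoff, so the full $1,500 applies.
Child Care Credit: $190,050 is at or above $54,700, so the credit is $0.
Elderly Relief Credit: $190,050 meets or exceeds the $177,200 cutoff, so the credit is $0.
Total: $1,500 + $0 + $0 = $1,500.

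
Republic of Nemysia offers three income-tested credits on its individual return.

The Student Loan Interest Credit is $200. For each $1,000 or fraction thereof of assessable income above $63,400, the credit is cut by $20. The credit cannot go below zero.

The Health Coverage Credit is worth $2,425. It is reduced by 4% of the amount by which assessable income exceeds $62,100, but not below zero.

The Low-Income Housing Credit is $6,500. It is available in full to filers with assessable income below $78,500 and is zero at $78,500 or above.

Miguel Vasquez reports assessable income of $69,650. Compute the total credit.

$8,683

Student Loan Interest Credit: income exceeds $63,400 by $6,250, which is 7 full-or-partial $1,000 increments; reduction = 7 × $20 = $140, leaving $60.
Health Coverage Credit: 4% of the $7,550 excess over $62,100 is $302; credit = $2,425 − $302 = $2,123.
Low-Income Housing Credit: $69,650 is below the $78,500 cutoff, so the full $6,500 applies.
Total: $60 + $2,123 + $6,500 = $8,683.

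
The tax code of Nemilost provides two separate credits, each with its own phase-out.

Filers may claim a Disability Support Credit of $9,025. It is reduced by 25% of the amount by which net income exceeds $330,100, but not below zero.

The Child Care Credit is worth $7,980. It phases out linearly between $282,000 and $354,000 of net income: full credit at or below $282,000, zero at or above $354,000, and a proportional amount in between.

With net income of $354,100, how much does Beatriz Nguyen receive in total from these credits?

$3,025

Disability Support Credit: 25% of the $24,000 excess over $330,100 is $6,000; credit = $9,025 − $6,000 = $3,025.
Child Care Credit: $354,100 is at or above $354,000, so the credit is $0.
Total: $3,025 + $0 = $3,025.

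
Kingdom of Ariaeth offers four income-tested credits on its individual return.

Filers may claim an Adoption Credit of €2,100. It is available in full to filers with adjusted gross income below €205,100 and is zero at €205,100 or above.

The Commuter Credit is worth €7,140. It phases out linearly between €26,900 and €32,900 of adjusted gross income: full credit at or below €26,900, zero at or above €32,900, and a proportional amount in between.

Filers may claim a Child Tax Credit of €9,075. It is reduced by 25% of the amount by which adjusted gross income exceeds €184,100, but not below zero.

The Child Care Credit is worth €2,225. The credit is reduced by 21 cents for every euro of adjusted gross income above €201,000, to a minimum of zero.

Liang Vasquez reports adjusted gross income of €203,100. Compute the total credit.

€8,209

Adoption Credit: €203,100 is below the €205,100 cutoff, so the full €2,100 applies.
Commuter Credit: €203,100 is at or above €32,900, so the credit is €0.
Child Tax Credit: 25% of the €19,000 excess over €184,100 is €4,750; credit = €9,075 − €4,750 = €4,325.
Child Care Credit: 21% of the €2,100 excess over €201,000 is €441; credit = €2,225 − €441 = €1,784.
Total: €2,100 + €0 + €4,325 + €1,784 = €8,209.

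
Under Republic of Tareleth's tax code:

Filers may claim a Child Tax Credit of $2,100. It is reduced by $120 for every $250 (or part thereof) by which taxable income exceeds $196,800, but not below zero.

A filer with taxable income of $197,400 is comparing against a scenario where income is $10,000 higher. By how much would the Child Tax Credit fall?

At $197,400 — income exceeds $196,800 by $600, which is 3 full-or-partial $250 increments; reduction = 3 × $120 = $360, leaving $1,740.
At $207,400 — income exceeds $196,800 by $10,600 → 43 increments × $120 = $5,160 ≥ base, so the credit is $0.
Lost: $1,740 − $0 = $1,740.

$1,740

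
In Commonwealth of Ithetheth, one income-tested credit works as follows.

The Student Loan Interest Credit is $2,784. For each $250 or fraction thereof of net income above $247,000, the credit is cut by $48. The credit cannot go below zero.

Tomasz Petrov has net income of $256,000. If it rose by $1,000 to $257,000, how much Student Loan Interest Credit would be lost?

$192

At $256,000 — income exceeds $247,000 by $9,000, which is 36 full-or-partial $250 increments; reduction = 36 × $48 = $1,728, leaving $1,056.
At $257,000 — income exceeds $247,000 by $10,000, which is 40 full-or-partial $250 increments; reduction = 40 × $48 = $1,920, leaving $864.
Lost: $1,056 − $864 = $192.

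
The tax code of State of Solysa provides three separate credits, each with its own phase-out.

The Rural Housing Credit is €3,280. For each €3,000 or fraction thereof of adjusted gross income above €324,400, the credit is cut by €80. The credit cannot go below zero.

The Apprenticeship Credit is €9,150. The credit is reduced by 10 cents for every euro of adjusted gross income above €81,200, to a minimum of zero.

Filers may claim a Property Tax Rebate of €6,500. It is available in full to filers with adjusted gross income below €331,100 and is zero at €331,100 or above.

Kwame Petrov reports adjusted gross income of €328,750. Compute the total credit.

Rural Housing Credit: income exceeds €324,400 by €4,350, which is 2 full-or-partial €3,000 increments; reduction = 2 × €80 = €160, leaving €3,120.
Apprenticeship Credit: 10% of the €247,550 excess over €81,200 is €24,755 ≥ base, so the credit is €0.
Property Tax Rebate: €328,750 is below the €331,100 cutoff, so the full €6,500 applies.
Total: €3,120 + €0 + €6,500 = €9,620.

€9,620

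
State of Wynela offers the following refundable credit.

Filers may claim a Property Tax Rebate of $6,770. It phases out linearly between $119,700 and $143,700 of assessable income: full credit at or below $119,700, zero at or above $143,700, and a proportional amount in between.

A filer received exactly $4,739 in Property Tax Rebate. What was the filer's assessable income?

$126,900

$4,739 is 4,739/6,770 of the full $6,770, so 2,031/6,770 of the $24,000 range has been used: income = $119,700 + $24,000 × 2,031/6,770 = $126,900.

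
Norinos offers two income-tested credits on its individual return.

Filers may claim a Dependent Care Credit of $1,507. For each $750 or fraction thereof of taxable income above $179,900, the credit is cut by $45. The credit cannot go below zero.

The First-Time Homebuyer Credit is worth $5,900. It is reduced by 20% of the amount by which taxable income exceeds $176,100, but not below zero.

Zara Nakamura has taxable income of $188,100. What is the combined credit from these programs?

$4,512

Dependent Care Credit: income exceeds $179,900 by $8,200, which is 11 full-or-partial $750 increments; reduction = 11 × $45 = $495, leaving $1,012.
First-Time Homebuyer Credit: 20% of the $12,000 excess over $176,100 is $2,400; credit = $5,900 − $2,400 = $3,500.
Total: $1,012 + $3,500 = $4,512.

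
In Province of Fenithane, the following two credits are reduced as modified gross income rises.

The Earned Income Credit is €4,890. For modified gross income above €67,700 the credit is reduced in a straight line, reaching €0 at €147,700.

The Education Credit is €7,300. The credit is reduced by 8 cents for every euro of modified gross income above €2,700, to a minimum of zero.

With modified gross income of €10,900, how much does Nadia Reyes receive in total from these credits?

€11,534

Earned Income Credit: €10,900 is at or below the €67,700 threshold, so the full €4,890 applies.
Education Credit: 8% of the €8,200 excess over €2,700 is €656; credit = €7,300 − €656 = €6,644.
Total: €4,890 + €6,644 = €11,534.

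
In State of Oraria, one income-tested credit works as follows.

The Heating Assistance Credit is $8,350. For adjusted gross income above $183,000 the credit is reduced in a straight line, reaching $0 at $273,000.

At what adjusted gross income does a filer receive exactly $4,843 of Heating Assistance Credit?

$4,843 is 4,843/8,350 of the full $8,350, so 3,507/8,350 of the $90,000 range has been used: income = $183,000 + $90,000 × 3,507/8,350 = $220,800.

$220,800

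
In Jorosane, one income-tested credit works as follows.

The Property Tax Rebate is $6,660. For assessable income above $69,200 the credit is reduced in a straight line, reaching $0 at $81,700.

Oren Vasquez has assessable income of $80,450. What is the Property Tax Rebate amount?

$666

Property Tax Rebate: $80,450 is $11,250 into a $12,500 phase-out range, leaving 1,250/12,500 of the credit: $6,660 × 1,250/12,500 = $666.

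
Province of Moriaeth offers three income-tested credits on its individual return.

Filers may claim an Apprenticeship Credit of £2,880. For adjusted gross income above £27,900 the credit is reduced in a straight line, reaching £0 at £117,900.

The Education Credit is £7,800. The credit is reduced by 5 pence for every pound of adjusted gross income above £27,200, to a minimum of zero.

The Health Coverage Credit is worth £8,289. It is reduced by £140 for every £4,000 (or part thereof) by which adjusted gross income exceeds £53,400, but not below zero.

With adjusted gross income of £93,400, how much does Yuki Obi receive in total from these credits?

Apprenticeship Credit: £93,400 is £65,500 into a £90,000 phase-out range, leaving 24,500/90,000 of the credit: £2,880 × 24,500/90,000 = £784.
Education Credit: 5% of the £66,200 excess over £27,200 is £3,310; credit = £7,800 − £3,310 = £4,490.
Health Coverage Credit: income exceeds £53,400 by £40,000, which is 10 full-or-partial £4,000 increments; reduction = 10 × £140 = £1,400, leaving £6,889.
Total: £784 + £4,490 + £6,889 = £12,163.

£12,163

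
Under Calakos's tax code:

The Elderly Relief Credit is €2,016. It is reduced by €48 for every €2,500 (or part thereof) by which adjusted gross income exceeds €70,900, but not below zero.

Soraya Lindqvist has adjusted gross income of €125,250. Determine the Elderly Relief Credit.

€960

Elderly Relief Credit: income exceeds €70,900 by €54,350, which is 22 full-or-partial €2,500 increments; reduction = 22 × €48 = €1,056, leaving €960.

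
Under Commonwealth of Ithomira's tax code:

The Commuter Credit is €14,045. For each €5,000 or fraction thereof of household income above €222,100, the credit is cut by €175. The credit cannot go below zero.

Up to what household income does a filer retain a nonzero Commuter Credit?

After 80 increments the reduction is 80 × €175 = €14,000, leaving €45; one more increment wipes it out. Increment 80 ends at excess 80 × €5,000 = €400,000, so the highest qualifying income is €222,100 + €400,000 = €622,100.

€622,100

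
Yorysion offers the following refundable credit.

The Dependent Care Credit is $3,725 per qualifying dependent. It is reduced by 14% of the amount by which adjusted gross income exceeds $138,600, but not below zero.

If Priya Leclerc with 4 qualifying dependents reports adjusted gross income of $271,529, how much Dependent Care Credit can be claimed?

$0

Dependent Care Credit: base = 4 × $3,725 = $14,900. 14% of the $132,929 excess over $138,600 is $18,610.06 ≥ base, so the credit is $0.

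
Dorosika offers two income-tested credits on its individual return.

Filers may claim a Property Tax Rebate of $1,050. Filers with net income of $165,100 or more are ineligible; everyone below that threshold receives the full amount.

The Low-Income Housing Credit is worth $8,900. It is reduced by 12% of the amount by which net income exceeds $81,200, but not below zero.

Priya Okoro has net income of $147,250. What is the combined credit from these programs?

Property Tax Rebate: $147,250 is below the $165,100 cutoff, so the full $1,050 applies.
Low-Income Housing Credit: 12% of the $66,050 excess over $81,200 is $7,926; credit = $8,900 − $7,926 = $974.
Total: $1,050 + $974 = $2,024.

$2,024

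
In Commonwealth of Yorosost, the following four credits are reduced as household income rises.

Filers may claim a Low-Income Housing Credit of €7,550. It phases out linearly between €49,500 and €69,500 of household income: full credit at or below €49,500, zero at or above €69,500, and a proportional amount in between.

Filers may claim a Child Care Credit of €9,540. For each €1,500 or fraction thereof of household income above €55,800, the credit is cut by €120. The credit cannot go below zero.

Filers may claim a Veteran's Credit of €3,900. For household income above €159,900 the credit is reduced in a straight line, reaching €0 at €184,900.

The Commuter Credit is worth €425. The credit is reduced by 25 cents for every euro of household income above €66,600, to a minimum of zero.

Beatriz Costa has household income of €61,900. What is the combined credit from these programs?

€16,134

Low-Income Housing Credit: €61,900 is €12,400 into a €20,000 phase-out range, leaving 7,600/20,000 of the credit: €7,550 × 7,600/20,000 = €2,869.
Child Care Credit: income exceeds €55,800 by €6,100, which is 5 full-or-partial €1,500 increments; reduction = 5 × €120 = €600, leaving €8,940.
Veteran's Credit: €61,900 is at or below the €159,900 threshold, so the full €3,900 applies.
Commuter Credit: €61,900 is at or below the €66,600 threshold, so the full €425 applies.
Total: €2,869 + €8,940 + €3,900 + €425 = €16,134.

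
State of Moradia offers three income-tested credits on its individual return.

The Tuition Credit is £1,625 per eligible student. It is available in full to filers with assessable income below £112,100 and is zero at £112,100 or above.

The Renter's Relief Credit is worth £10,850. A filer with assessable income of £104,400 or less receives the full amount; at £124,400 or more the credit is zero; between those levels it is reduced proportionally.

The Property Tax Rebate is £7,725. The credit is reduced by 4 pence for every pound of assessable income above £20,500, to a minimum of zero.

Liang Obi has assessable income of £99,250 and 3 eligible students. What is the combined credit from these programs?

Tuition Credit: base = 3 × £1,625 = £4,875. £99,250 is below the £112,100 cutoff, so the full £4,875 applies.
Renter's Relief Credit: £99,250 is at or below the £104,400 threshold, so the full £10,850 applies.
Property Tax Rebate: 4% of the £78,750 excess over £20,500 is £3,150; credit = £7,725 − £3,150 = £4,575.
Total: £4,875 + £10,850 + £4,575 = £20,300.

£20,300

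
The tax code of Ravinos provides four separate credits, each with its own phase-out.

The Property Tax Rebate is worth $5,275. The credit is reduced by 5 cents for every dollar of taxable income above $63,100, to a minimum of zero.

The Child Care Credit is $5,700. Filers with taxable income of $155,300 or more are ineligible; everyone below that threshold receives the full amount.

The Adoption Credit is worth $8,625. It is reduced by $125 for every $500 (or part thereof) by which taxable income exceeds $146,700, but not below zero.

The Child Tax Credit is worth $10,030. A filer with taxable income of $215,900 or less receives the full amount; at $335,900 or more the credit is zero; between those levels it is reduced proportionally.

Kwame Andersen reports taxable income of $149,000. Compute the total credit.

$24,710

Property Tax Rebate: 5% of the $85,900 excess over $63,100 is $4,295; credit = $5,275 − $4,295 = $980.
Child Care Credit: $149,000 is below the $155,300 cutoff, so the full $5,700 applies.
Adoption Credit: income exceeds $146,700 by $2,300, which is 5 full-or-partial $500 increments; reduction = 5 × $125 = $625, leaving $8,000.
Child Tax Credit: $149,000 is at or below the $215,900 threshold, so the full $10,030 applies.
Total: $980 + $5,700 + $8,000 + $10,030 = $24,710.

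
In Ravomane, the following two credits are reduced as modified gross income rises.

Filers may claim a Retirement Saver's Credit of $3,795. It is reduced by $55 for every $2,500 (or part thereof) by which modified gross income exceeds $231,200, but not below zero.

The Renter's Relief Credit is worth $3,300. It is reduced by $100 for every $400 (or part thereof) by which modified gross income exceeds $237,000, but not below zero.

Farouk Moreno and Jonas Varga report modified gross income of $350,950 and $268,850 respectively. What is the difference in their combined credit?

Farouk ($350,950): Retirement Saver's Credit: income exceeds $231,200 by $119,750, which is 48 full-or-partial $2,500 increments; reduction = 48 × $55 = $2,640, leaving $1,155. Renter's Relief Credit: income exceeds $237,000 by $113,950 → 285 increments × $100 = $28,500 ≥ base, so the credit is $0. total $1,155 + $0 = $1,155
Jonas ($268,850): Retirement Saver's Credit: income exceeds $231,200 by $37,650, which is 16 full-or-partial $2,500 increments; reduction = 16 × $55 = $880, leaving $2,915. Renter's Relief Credit: income exceeds $237,000 by $31,850 → 80 increments × $100 = $8,000 ≥ base, so the credit is $0. total $2,915 + $0 = $2,915
Difference: |$1,155 − $2,915| = $1,760.

$1,760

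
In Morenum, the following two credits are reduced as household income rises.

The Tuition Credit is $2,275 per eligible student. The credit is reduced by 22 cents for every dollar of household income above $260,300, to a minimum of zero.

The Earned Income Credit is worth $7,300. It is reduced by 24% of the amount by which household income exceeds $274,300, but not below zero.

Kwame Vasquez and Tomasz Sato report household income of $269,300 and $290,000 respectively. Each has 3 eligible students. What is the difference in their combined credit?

$8,322

Kwame ($269,300): Tuition Credit: base = 3 × $2,275 = $6,825. 22% of the $9,000 excess over $260,300 is $1,980; credit = $6,825 − $1,980 = $4,845. Earned Income Credit: $269,300 is at or below the $274,300 threshold, so the full $7,300 applies. total $4,845 + $7,300 = $12,145
Tomasz ($290,000): Tuition Credit: base = 3 × $2,275 = $6,825. 22% of the $29,700 excess over $260,300 is $6,534; credit = $6,825 − $6,534 = $291. Earned Income Credit: 24% of the $15,700 excess over $274,300 is $3,768; credit = $7,300 − $3,768 = $3,532. total $291 + $3,532 = $3,823
Difference: |$12,145 − $3,823| = $8,322.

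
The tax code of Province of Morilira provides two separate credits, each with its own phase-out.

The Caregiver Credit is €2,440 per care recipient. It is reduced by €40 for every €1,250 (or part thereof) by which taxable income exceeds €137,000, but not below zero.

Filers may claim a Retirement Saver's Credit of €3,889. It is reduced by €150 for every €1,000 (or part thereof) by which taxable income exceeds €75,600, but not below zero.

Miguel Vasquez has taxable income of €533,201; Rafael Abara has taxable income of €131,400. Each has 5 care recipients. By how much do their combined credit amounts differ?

Miguel (€533,201): Caregiver Credit: base = 5 × €2,440 = €12,200. income exceeds €137,000 by €396,201 → 317 increments × €40 = €12,680 ≥ base, so the credit is €0. Retirement Saver's Credit: income exceeds €75,600 by €457,601 → 458 increments × €150 = €68,700 ≥ base, so the credit is €0. total €0 + €0 = €0
Rafael (€131,400): Caregiver Credit: base = 5 × €2,440 = €12,200. €131,400 is at or below the €137,000 threshold, so the full €12,200 applies. Retirement Saver's Credit: income exceeds €75,600 by €55,800 → 56 increments × €150 = €8,400 ≥ base, so the credit is €0. total €12,200 + €0 = €12,200
Difference: |€0 − €12,200| = €12,200.

€12,200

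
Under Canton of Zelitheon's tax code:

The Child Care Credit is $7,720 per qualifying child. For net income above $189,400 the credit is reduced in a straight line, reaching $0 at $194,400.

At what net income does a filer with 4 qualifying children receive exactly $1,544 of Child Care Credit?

Full credit = 4 × $7,720 = $30,880.
$1,544 is 1,544/30,880 of the full $30,880, so 29,336/30,880 of the $5,000 range has been used: income = $189,400 + $5,000 × 29,336/30,880 = $194,150.

$194,150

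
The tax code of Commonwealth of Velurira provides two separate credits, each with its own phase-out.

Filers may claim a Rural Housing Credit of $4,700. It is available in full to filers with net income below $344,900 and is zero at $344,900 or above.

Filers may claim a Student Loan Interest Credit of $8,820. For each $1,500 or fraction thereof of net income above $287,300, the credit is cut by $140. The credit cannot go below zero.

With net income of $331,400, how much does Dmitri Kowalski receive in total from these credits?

$9,320

Rural Housing Credit: $331,400 is below the $344,900 cutoff, so the full $4,700 applies.
Student Loan Interest Credit: income exceeds $287,300 by $44,100, which is 30 full-or-partial $1,500 increments; reduction = 30 × $140 = $4,200, leaving $4,620.
Total: $4,700 + $4,620 = $9,320.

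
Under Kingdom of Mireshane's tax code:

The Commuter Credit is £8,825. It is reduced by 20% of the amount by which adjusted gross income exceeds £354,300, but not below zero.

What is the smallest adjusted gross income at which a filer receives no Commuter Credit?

£398,425

The credit falls by 20% of each pound above £354,300, so it reaches zero when the excess is £8,825 / 20% = £44,125: income = £354,300 + £44,125 = £398,425.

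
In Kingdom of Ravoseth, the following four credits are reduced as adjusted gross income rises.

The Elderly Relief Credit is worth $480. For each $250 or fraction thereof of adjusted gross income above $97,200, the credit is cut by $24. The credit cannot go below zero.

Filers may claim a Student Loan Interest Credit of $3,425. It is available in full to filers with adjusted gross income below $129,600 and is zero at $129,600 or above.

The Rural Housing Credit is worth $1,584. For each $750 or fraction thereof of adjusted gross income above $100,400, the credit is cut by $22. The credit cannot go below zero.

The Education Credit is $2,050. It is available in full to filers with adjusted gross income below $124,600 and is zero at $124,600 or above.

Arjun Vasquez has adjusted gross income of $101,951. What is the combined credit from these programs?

Elderly Relief Credit: income exceeds $97,200 by $4,751 → 20 increments × $24 = $480 ≥ base, so the credit is $0.
Student Loan Interest Credit: $101,951 is below the $129,600 cutoff, so the full $3,425 applies.
Rural Housing Credit: income exceeds $100,400 by $1,551, which is 3 full-or-partial $750 increments; reduction = 3 × $22 = $66, leaving $1,518.
Education Credit: $101,951 is below the $124,600 cutoff, so the full $2,050 applies.
Total: $0 + $3,425 + $1,518 + $2,050 = $6,993.

$6,993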